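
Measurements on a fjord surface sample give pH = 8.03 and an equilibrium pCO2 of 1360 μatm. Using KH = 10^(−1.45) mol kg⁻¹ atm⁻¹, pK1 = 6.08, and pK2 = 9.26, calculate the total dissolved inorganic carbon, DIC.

[CO2*] = KH · pCO2 = 10^(−1.45) × 1360×10^-6 = 4.825×10^-5 mol/kg
α₀ = 1/(1 + K1/[H⁺] + K1K2/[H⁺]²) = 1/(1 + 10^+1.95 + 10^+0.72) = 0.01049
DIC = [CO2*]/α₀ = 4.825×10^-5 / 0.01049 = 4.60 mmol/kg

DIC = 4.60 mmol/kg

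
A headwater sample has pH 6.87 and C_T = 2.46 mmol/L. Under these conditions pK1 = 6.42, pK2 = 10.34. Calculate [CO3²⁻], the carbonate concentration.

α₂ = 1 / (1 + [H⁺]/K2 + [H⁺]²/(K1K2)) = 1 / (1 + 10^+3.47 + 10^+3.02)
   = 1 / (1 + 2951.2 + 1047.1) = 1/3999.3 = 0.0002500
[CO3²⁻] = α₂ × DIC = 0.0002500 × 2.46 = 0.000615 mmol/L = 0.615 μmol/L

[CO3²⁻] = 0.615 μmol/L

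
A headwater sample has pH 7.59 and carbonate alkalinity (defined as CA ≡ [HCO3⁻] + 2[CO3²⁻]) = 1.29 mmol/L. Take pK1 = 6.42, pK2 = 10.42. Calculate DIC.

CA = [HCO3⁻] + 2[CO3²⁻] = (α₁ + 2α₂)·DIC
At pH 7.59: [H⁺]/K1 = 10^-1.17 = 0.067608, K2/[H⁺] = 10^-2.83 = 0.0014791
α₁ = 1/(1 + 0.067608 + 0.0014791) = 1/1.0691 = 0.9354; α₂ = α₁·K2/[H⁺] = 0.001384
α₁ + 2α₂ = 0.9381
DIC = CA / (α₁ + 2α₂) = 1.29 / 0.9381 = 1.38 mmol/L

DIC = 1.38 mmol/L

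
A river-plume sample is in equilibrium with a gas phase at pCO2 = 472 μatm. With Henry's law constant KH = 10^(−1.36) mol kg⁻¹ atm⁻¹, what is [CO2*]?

KH = 10^(−1.36) = 4.365×10^-2 mol kg⁻¹ atm⁻¹
[CO2*] = KH · pCO2 = 4.365×10^-2 × 472×10^-6 atm = 2.06×10^-5 mol/kg

[CO2*] = 20.6 μmol/kg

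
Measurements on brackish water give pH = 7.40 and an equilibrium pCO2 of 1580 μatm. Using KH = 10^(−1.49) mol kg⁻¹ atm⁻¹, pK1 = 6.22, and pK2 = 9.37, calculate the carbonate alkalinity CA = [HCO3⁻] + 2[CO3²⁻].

CA = 0.790 mmol/kg

[CO2*] = KH · pCO2 = 10^(−1.49) × 1580×10^-6 = 5.113×10^-5 mol/kg
α₀ = 1/(1 + K1/[H⁺] + K1K2/[H⁺]²) = 1/(1 + 10^+1.18 + 10^-0.79) = 0.06136
DIC = [CO2*]/α₀ = 5.113×10^-5 / 0.06136 = 0.8333 mmol/kg
CA = (α₁ + 2α₂)·DIC = (0.9287 + 2×0.009951) × 0.8333 = 0.790 mmol/kg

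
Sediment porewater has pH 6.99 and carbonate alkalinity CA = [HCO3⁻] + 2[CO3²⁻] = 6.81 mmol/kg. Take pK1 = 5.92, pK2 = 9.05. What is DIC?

DIC = 7.32 mmol/kg

CA = [HCO3⁻] + 2[CO3²⁻] = (α₁ + 2α₂)·DIC
At pH 6.99: [H⁺]/K1 = 10^-1.07 = 0.085114, K2/[H⁺] = 10^-2.06 = 0.0087096
α₁ = 1/(1 + 0.085114 + 0.0087096) = 1/1.0938 = 0.9142; α₂ = α₁·K2/[H⁺] = 0.007963
α₁ + 2α₂ = 0.9301
DIC = CA / (α₁ + 2α₂) = 6.81 / 0.9301 = 7.32 mmol/kg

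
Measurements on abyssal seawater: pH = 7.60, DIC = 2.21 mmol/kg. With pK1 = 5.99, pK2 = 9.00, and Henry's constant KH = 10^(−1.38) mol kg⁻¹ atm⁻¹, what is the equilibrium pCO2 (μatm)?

pCO2 = 1220 μatm

α₀ = 1 / (1 + K1/[H⁺] + K1K2/[H⁺]²) = 1 / (1 + 10^+1.61 + 10^+0.21)
   = 1 / (1 + 40.738 + 1.6218) = 1/43.360 = 0.02306
[CO2*] = α₀ × DIC = 0.02306 × 2.21 = 0.05097 mmol/kg
pCO2 = [CO2*]/KH = 5.097×10^-5 / 4.169×10^-2 = 1220 μatm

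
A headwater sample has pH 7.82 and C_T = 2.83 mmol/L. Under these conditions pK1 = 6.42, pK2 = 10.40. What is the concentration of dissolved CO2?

α₀ = 1 / (1 + K1/[H⁺] + K1K2/[H⁺]²) = 1 / (1 + 10^+1.40 + 10^-1.18)
   = 1 / (1 + 25.119 + 0.066069) = 1/26.185 = 0.03819
[CO2*] = α₀ × DIC = 0.03819 × 2.83 = 0.108 mmol/L

[CO2*] = 0.108 mmol/L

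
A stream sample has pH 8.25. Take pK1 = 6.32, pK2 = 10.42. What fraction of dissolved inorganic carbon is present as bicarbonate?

α₁ = 1 / (1 + [H⁺]/K1 + K2/[H⁺]) = 1 / (1 + 10^-1.93 + 10^-2.17)
   = 1 / (1 + 0.011749 + 0.0067608) = 1/1.0185 = 0.9818

α₁ = 0.982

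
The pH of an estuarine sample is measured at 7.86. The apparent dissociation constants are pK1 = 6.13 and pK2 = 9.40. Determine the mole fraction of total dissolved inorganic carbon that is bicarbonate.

α₁ = 0.955

α₁ = 1 / (1 + [H⁺]/K1 + K2/[H⁺]) = 1 / (1 + 10^-1.73 + 10^-1.54)
   = 1 / (1 + 0.018621 + 0.028840) = 1/1.0475 = 0.9547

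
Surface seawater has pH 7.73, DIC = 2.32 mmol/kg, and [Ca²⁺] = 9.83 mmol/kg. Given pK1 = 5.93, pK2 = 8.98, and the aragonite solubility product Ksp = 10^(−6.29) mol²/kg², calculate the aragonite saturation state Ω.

α₂ = 1 / (1 + [H⁺]/K2 + [H⁺]²/(K1K2)) = 1 / (1 + 10^+1.25 + 10^-0.55)
   = 1 / (1 + 17.783 + 0.28184) = 1/19.065 = 0.05245
[CO3²⁻] = α₂ × DIC = 0.05245 × 2.32 = 0.1217 mmol/kg
Ksp = 10^(−6.29) = 5.129×10^-7
Ω = [Ca²⁺][CO3²⁻]/Ksp = (9.83×10^-3)(1.217×10^-4) / 5.129×10^-7 = 2.33

Ω = 2.33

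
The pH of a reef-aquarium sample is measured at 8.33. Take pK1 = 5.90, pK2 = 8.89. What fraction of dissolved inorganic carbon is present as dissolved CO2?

α₀ = 1 / (1 + K1/[H⁺] + K1K2/[H⁺]²) = 1 / (1 + 10^+2.43 + 10^+1.87)
   = 1 / (1 + 269.15 + 74.131) = 1/344.28 = 0.002905

α₀ = 0.00290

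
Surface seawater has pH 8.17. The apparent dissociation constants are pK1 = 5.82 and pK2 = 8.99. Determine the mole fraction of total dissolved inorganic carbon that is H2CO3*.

α₀ = 0.00386

α₀ = 1 / (1 + K1/[H⁺] + K1K2/[H⁺]²) = 1 / (1 + 10^+2.35 + 10^+1.53)
   = 1 / (1 + 223.87 + 33.884) = 1/258.76 = 0.003865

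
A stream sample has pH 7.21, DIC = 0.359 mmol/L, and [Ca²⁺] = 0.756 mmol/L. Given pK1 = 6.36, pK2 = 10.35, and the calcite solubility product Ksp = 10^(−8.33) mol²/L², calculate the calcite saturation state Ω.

α₂ = 1 / (1 + [H⁺]/K2 + [H⁺]²/(K1K2)) = 1 / (1 + 10^+3.14 + 10^+2.29)
   = 1 / (1 + 1380.4 + 194.98) = 1/1576.4 = 0.0006344
[CO3²⁻] = α₂ × DIC = 0.0006344 × 0.359 = 0.0002277 mmol/L = 0.2277 μmol/L
Ksp = 10^(−8.33) = 4.677×10^-9
Ω = [Ca²⁺][CO3²⁻]/Ksp = (0.756×10^-3)(2.277×10^-7) / 4.677×10^-9 = 0.0368

Ω = 0.0368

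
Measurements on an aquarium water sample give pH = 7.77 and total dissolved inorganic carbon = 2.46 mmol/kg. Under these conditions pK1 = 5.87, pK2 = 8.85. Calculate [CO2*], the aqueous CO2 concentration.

α₀ = 1 / (1 + K1/[H⁺] + K1K2/[H⁺]²) = 1 / (1 + 10^+1.90 + 10^+0.82)
   = 1 / (1 + 79.433 + 6.6069) = 1/87.040 = 0.01149
[CO2*] = α₀ × DIC = 0.01149 × 2.46 = 0.0283 mmol/kg

[CO2*] = 0.0283 mmol/kg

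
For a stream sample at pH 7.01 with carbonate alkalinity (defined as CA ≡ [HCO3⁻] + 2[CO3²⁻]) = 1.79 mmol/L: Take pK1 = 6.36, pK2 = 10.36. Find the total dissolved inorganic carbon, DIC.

CA = [HCO3⁻] + 2[CO3²⁻] = (α₁ + 2α₂)·DIC
At pH 7.01: [H⁺]/K1 = 10^-0.65 = 0.22387, K2/[H⁺] = 10^-3.35 = 0.00044668
α₁ = 1/(1 + 0.22387 + 0.00044668) = 1/1.2243 = 0.8168; α₂ = α₁·K2/[H⁺] = 0.0003648
α₁ + 2α₂ = 0.8175
DIC = CA / (α₁ + 2α₂) = 1.79 / 0.8175 = 2.19 mmol/L

DIC = 2.19 mmol/L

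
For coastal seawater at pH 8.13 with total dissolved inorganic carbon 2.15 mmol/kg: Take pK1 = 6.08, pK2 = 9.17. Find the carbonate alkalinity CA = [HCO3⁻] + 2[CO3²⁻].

CA = 2.31 mmol/kg

CA = [HCO3⁻] + 2[CO3²⁻] = (α₁ + 2α₂)·DIC
At pH 8.13: [H⁺]/K1 = 10^-2.05 = 0.0089125, K2/[H⁺] = 10^-1.04 = 0.091201
α₁ = 1/(1 + 0.0089125 + 0.091201) = 1/1.1001 = 0.9090; α₂ = α₁·K2/[H⁺] = 0.08290
α₁ + 2α₂ = 1.0748
CA = 1.0748 × 2.15 = 2.31 mmol/kg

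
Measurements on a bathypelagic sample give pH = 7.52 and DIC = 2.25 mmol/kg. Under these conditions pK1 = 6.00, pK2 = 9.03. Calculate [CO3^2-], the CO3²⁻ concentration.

α₂ = 1 / (1 + [H⁺]/K2 + [H⁺]²/(K1K2)) = 1 / (1 + 10^+1.51 + 10^-0.01)
   = 1 / (1 + 32.359 + 0.97724) = 1/34.337 = 0.02912
[CO3²⁻] = α₂ × DIC = 0.02912 × 2.25 = 0.0655 mmol/kg

[CO3²⁻] = 0.0655 mmol/kg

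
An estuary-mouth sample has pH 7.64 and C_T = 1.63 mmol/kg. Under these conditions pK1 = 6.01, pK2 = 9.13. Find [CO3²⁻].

α₂ = 1 / (1 + [H⁺]/K2 + [H⁺]²/(K1K2)) = 1 / (1 + 10^+1.49 + 10^-0.14)
   = 1 / (1 + 30.903 + 0.72444) = 1/32.627 = 0.03065
[CO3²⁻] = α₂ × DIC = 0.03065 × 1.63 = 0.0500 mmol/kg

[CO3²⁻] = 0.0500 mmol/kg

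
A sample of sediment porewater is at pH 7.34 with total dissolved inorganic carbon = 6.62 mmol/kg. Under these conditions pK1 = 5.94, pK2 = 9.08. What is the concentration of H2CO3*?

[CO2*] = 0.249 mmol/kg

α₀ = 1 / (1 + K1/[H⁺] + K1K2/[H⁺]²) = 1 / (1 + 10^+1.40 + 10^-0.34)
   = 1 / (1 + 25.119 + 0.45709) = 1/26.576 = 0.03763
[CO2*] = α₀ × DIC = 0.03763 × 6.62 = 0.249 mmol/kg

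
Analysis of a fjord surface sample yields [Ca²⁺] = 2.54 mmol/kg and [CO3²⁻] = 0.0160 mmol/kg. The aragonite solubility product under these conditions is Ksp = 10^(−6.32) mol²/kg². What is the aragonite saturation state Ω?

Ksp = 10^(−6.32) = 4.786×10^-7
Ω = [Ca²⁺][CO3²⁻]/Ksp = (2.54×10^-3)(0.0160×10^-3) / 4.786×10^-7 = 0.0849

Ω = 0.0849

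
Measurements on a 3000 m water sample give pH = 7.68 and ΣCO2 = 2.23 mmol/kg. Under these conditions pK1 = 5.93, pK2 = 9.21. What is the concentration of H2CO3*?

[CO2*] = 0.0379 mmol/kg

α₀ = 1 / (1 + K1/[H⁺] + K1K2/[H⁺]²) = 1 / (1 + 10^+1.75 + 10^+0.22)
   = 1 / (1 + 56.234 + 1.6596) = 1/58.894 = 0.01698
[CO2*] = α₀ × DIC = 0.01698 × 2.23 = 0.0379 mmol/kg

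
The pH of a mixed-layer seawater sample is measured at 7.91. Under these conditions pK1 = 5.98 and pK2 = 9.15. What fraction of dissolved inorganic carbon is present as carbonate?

α₂ = 0.0538

α₂ = 1 / (1 + [H⁺]/K2 + [H⁺]²/(K1K2)) = 1 / (1 + 10^+1.24 + 10^-0.69)
   = 1 / (1 + 17.378 + 0.20417) = 1/18.582 = 0.05381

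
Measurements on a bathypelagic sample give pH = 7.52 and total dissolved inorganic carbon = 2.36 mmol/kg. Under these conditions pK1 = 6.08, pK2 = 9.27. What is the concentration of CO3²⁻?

α₂ = 1 / (1 + [H⁺]/K2 + [H⁺]²/(K1K2)) = 1 / (1 + 10^+1.75 + 10^+0.31)
   = 1 / (1 + 56.234 + 2.0417) = 1/59.276 = 0.01687
[CO3²⁻] = α₂ × DIC = 0.01687 × 2.36 = 0.0398 mmol/kg

[CO3²⁻] = 0.0398 mmol/kg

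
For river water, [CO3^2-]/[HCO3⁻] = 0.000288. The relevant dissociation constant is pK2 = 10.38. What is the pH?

From K2 = [H⁺][CO3^2-]/[HCO3⁻]:  pH = pK2 + log₁₀([CO3^2-]/[HCO3⁻])
log₁₀(0.000288) = -3.541
pH = 10.38 + (-3.541) = 6.84

pH = 6.84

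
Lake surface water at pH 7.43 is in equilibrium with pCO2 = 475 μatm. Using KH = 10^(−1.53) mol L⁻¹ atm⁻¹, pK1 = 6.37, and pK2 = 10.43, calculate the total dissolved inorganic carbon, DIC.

[CO2*] = KH · pCO2 = 10^(−1.53) × 475×10^-6 = 1.402×10^-5 mol/L
α₀ = 1/(1 + K1/[H⁺] + K1K2/[H⁺]²) = 1/(1 + 10^+1.06 + 10^-1.94) = 0.08004
DIC = [CO2*]/α₀ = 1.402×10^-5 / 0.08004 = 0.175 mmol/L

DIC = 0.175 mmol/L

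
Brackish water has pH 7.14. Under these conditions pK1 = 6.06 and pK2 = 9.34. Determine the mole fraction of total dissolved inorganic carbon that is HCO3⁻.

α₁ = 0.918

α₁ = 1 / (1 + [H⁺]/K1 + K2/[H⁺]) = 1 / (1 + 10^-1.08 + 10^-2.20)
   = 1 / (1 + 0.083176 + 0.0063096) = 1/1.0895 = 0.9179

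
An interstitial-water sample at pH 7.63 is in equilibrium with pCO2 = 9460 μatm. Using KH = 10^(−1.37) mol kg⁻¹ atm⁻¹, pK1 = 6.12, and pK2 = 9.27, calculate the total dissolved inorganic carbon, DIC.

DIC = 13.8 mmol/kg

[CO2*] = KH · pCO2 = 10^(−1.37) × 9460×10^-6 = 4.035×10^-4 mol/kg
α₀ = 1/(1 + K1/[H⁺] + K1K2/[H⁺]²) = 1/(1 + 10^+1.51 + 10^-0.13) = 0.02932
DIC = [CO2*]/α₀ = 4.035×10^-4 / 0.02932 = 13.8 mmol/kg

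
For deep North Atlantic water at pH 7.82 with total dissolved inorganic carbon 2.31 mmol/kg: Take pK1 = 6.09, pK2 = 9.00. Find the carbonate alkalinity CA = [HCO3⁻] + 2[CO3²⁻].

CA = 2.41 mmol/kg

CA = [HCO3⁻] + 2[CO3²⁻] = (α₁ + 2α₂)·DIC
At pH 7.82: [H⁺]/K1 = 10^-1.73 = 0.018621, K2/[H⁺] = 10^-1.18 = 0.066069
α₁ = 1/(1 + 0.018621 + 0.066069) = 1/1.0847 = 0.9219; α₂ = α₁·K2/[H⁺] = 0.06091
α₁ + 2α₂ = 1.0437
CA = 1.0437 × 2.31 = 2.41 mmol/kg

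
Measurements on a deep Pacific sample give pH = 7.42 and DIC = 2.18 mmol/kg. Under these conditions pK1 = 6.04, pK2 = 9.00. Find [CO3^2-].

[CO3²⁻] = 0.0537 mmol/kg

α₂ = 1 / (1 + [H⁺]/K2 + [H⁺]²/(K1K2)) = 1 / (1 + 10^+1.58 + 10^+0.20)
   = 1 / (1 + 38.019 + 1.5849) = 1/40.604 = 0.02463
[CO3²⁻] = α₂ × DIC = 0.02463 × 2.18 = 0.0537 mmol/kg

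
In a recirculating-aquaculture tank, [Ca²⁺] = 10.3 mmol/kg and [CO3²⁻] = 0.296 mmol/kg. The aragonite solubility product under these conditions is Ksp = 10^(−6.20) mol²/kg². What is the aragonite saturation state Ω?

Ksp = 10^(−6.20) = 6.310×10^-7
Ω = [Ca²⁺][CO3²⁻]/Ksp = (10.3×10^-3)(0.296×10^-3) / 6.310×10^-7 = 4.83

Ω = 4.83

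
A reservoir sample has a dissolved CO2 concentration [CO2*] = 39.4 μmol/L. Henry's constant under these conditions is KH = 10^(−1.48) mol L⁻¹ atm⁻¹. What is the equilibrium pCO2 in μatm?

KH = 10^(−1.48) = 3.311×10^-2 mol L⁻¹ atm⁻¹
pCO2 = [CO2*]/KH = 39.4×10^-6 / 3.311×10^-2 = 1.19×10^-3 atm = 1190 μatm

pCO2 = 1190 μatm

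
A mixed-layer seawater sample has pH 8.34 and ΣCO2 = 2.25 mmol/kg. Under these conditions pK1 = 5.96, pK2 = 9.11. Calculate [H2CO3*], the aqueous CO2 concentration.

[CO2*] = 7.99 μmol/kg

α₀ = 1 / (1 + K1/[H⁺] + K1K2/[H⁺]²) = 1 / (1 + 10^+2.38 + 10^+1.61)
   = 1 / (1 + 239.88 + 40.738) = 1/281.62 = 0.003551
[CO2*] = α₀ × DIC = 0.003551 × 2.25 = 0.00799 mmol/kg = 7.99 μmol/kg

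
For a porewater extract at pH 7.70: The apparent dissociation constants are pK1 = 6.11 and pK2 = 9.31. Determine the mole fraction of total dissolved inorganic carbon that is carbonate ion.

α₂ = 1 / (1 + [H⁺]/K2 + [H⁺]²/(K1K2)) = 1 / (1 + 10^+1.61 + 10^+0.02)
   = 1 / (1 + 40.738 + 1.0471) = 1/42.785 = 0.02337

α₂ = 0.0234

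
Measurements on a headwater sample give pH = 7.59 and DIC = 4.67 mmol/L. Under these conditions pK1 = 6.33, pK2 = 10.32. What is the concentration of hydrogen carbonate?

[HCO3⁻] = 4.42 mmol/L

α₁ = 1 / (1 + [H⁺]/K1 + K2/[H⁺]) = 1 / (1 + 10^-1.26 + 10^-2.73)
   = 1 / (1 + 0.054954 + 0.0018621) = 1/1.0568 = 0.9462
[HCO3⁻] = α₁ × DIC = 0.9462 × 4.67 = 4.42 mmol/L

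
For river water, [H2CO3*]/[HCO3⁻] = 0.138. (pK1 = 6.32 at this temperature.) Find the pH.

From K1 = [H⁺][HCO3⁻]/[H2CO3*]:  pH = pK1 − log₁₀([H2CO3*]/[HCO3⁻])
log₁₀(0.138) = -0.860
pH = 6.32 − (-0.860) = 7.18

pH = 7.18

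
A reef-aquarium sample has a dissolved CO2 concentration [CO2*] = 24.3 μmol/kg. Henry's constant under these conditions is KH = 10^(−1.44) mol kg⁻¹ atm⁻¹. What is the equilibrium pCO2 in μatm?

KH = 10^(−1.44) = 3.631×10^-2 mol kg⁻¹ atm⁻¹
pCO2 = [CO2*]/KH = 24.3×10^-6 / 3.631×10^-2 = 6.69×10^-4 atm = 669 μatm

pCO2 = 669 μatm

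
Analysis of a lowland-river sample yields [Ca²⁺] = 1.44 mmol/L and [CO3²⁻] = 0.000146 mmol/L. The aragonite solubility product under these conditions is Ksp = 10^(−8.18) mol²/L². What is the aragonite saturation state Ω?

Ω = 0.0318

Ksp = 10^(−8.18) = 6.607×10^-9
Ω = [Ca²⁺][CO3²⁻]/Ksp = (1.44×10^-3)(0.000146×10^-3) / 6.607×10^-9 = 0.0318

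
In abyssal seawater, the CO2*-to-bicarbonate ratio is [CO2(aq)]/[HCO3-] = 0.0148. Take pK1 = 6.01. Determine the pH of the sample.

pH = 7.84

From K1 = [H⁺][HCO3-]/[CO2(aq)]:  pH = pK1 − log₁₀([CO2(aq)]/[HCO3-])
log₁₀(0.0148) = -1.830
pH = 6.01 − (-1.830) = 7.84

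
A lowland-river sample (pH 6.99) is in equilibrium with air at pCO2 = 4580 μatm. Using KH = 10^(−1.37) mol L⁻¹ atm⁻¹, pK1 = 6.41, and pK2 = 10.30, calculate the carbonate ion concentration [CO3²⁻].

[CO2*] = KH · pCO2 = 10^(−1.37) × 4580×10^-6 = 1.954×10^-4 mol/L
α₀ = 1/(1 + K1/[H⁺] + K1K2/[H⁺]²) = 1/(1 + 10^+0.58 + 10^-2.73) = 0.2082
DIC = [CO2*]/α₀ = 1.954×10^-4 / 0.2082 = 0.9385 mmol/L
[CO3²⁻] = α₂·DIC; α₂ = 0.0003876, so [CO3²⁻] = 0.0003876 × 0.9385 = 0.000364 mmol/L = 0.364 μmol/L

[CO3²⁻] = 0.364 μmol/L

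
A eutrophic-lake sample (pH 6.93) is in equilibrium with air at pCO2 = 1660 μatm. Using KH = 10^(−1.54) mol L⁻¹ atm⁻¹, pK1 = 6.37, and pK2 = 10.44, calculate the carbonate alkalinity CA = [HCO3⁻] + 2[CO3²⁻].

CA = 0.174 mmol/L

[CO2*] = KH · pCO2 = 10^(−1.54) × 1660×10^-6 = 4.787×10^-5 mol/L
α₀ = 1/(1 + K1/[H⁺] + K1K2/[H⁺]²) = 1/(1 + 10^+0.56 + 10^-2.95) = 0.2159
DIC = [CO2*]/α₀ = 4.787×10^-5 / 0.2159 = 0.2218 mmol/L
CA = (α₁ + 2α₂)·DIC = (0.7839 + 2×0.0002422) × 0.2218 = 0.174 mmol/L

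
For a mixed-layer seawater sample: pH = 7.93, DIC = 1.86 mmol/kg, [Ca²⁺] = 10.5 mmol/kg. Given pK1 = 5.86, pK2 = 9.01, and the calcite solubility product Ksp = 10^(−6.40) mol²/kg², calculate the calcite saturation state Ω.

α₂ = 1 / (1 + [H⁺]/K2 + [H⁺]²/(K1K2)) = 1 / (1 + 10^+1.08 + 10^-0.99)
   = 1 / (1 + 12.023 + 0.10233) = 1/13.125 = 0.07619
[CO3²⁻] = α₂ × DIC = 0.07619 × 1.86 = 0.1417 mmol/kg
Ksp = 10^(−6.40) = 3.981×10^-7
Ω = [Ca²⁺][CO3²⁻]/Ksp = (10.5×10^-3)(1.417×10^-4) / 3.981×10^-7 = 3.74

Ω = 3.74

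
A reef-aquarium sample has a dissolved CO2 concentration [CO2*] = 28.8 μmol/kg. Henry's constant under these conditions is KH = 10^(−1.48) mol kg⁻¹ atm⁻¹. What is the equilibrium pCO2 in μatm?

pCO2 = 870 μatm

KH = 10^(−1.48) = 3.311×10^-2 mol kg⁻¹ atm⁻¹
pCO2 = [CO2*]/KH = 28.8×10^-6 / 3.311×10^-2 = 8.70×10^-4 atm = 870 μatm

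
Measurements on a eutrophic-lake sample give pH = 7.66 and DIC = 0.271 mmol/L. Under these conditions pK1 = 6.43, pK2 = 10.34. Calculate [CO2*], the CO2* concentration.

[CO2*] = 15.0 μmol/L

α₀ = 1 / (1 + K1/[H⁺] + K1K2/[H⁺]²) = 1 / (1 + 10^+1.23 + 10^-1.45)
   = 1 / (1 + 16.982 + 0.035481) = 1/18.018 = 0.05550
[CO2*] = α₀ × DIC = 0.05550 × 0.271 = 0.0150 mmol/L = 15.0 μmol/L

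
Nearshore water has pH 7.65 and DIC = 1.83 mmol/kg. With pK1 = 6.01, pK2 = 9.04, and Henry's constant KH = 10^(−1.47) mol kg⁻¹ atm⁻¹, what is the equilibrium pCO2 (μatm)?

pCO2 = 1160 μatm

α₀ = 1 / (1 + K1/[H⁺] + K1K2/[H⁺]²) = 1 / (1 + 10^+1.64 + 10^+0.25)
   = 1 / (1 + 43.652 + 1.7783) = 1/46.430 = 0.02154
[CO2*] = α₀ × DIC = 0.02154 × 1.83 = 0.03941 mmol/kg
pCO2 = [CO2*]/KH = 3.941×10^-5 / 3.388×10^-2 = 1160 μatm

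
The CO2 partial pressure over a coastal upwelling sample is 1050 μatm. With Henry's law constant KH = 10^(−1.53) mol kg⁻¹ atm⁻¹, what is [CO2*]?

[CO2*] = 31.0 μmol/kg

KH = 10^(−1.53) = 2.951×10^-2 mol kg⁻¹ atm⁻¹
[CO2*] = KH · pCO2 = 2.951×10^-2 × 1050×10^-6 atm = 3.10×10^-5 mol/kg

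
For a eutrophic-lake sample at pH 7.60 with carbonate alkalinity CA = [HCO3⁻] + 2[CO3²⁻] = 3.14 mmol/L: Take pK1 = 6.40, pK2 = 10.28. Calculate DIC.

CA = [HCO3⁻] + 2[CO3²⁻] = (α₁ + 2α₂)·DIC
At pH 7.60: [H⁺]/K1 = 10^-1.20 = 0.063096, K2/[H⁺] = 10^-2.68 = 0.0020893
α₁ = 1/(1 + 0.063096 + 0.0020893) = 1/1.0652 = 0.9388; α₂ = α₁·K2/[H⁺] = 0.001961
α₁ + 2α₂ = 0.9427
DIC = CA / (α₁ + 2α₂) = 3.14 / 0.9427 = 3.33 mmol/L

DIC = 3.33 mmol/L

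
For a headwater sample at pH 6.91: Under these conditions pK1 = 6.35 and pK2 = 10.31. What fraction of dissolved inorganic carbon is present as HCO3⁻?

α₁ = 1 / (1 + [H⁺]/K1 + K2/[H⁺]) = 1 / (1 + 10^-0.56 + 10^-3.40)
   = 1 / (1 + 0.27542 + 0.00039811) = 1/1.2758 = 0.7838

α₁ = 0.784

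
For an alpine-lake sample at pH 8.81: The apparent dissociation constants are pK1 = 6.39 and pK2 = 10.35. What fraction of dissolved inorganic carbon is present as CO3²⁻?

α₂ = 0.0279

α₂ = 1 / (1 + [H⁺]/K2 + [H⁺]²/(K1K2)) = 1 / (1 + 10^+1.54 + 10^-0.88)
   = 1 / (1 + 34.674 + 0.13183) = 1/35.806 = 0.02793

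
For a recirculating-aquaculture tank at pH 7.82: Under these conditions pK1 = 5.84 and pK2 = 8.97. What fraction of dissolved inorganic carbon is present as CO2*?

α₀ = 0.00968

α₀ = 1 / (1 + K1/[H⁺] + K1K2/[H⁺]²) = 1 / (1 + 10^+1.98 + 10^+0.83)
   = 1 / (1 + 95.499 + 6.7608) = 1/103.26 = 0.009684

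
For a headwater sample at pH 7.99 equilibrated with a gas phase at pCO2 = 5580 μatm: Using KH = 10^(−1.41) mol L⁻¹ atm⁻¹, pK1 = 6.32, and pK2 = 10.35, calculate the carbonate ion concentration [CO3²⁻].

[CO3²⁻] = 0.0443 mmol/L

[CO2*] = KH · pCO2 = 10^(−1.41) × 5580×10^-6 = 2.171×10^-4 mol/L
α₀ = 1/(1 + K1/[H⁺] + K1K2/[H⁺]²) = 1/(1 + 10^+1.67 + 10^-0.69) = 0.02084
DIC = [CO2*]/α₀ = 2.171×10^-4 / 0.02084 = 10.42 mmol/L
[CO3²⁻] = α₂·DIC; α₂ = 0.004256, so [CO3²⁻] = 0.004256 × 10.42 = 0.0443 mmol/L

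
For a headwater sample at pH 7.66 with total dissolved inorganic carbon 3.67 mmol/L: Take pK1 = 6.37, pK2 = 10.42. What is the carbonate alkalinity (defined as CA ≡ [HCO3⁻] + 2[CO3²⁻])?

CA = 3.50 mmol/L

CA = [HCO3⁻] + 2[CO3²⁻] = (α₁ + 2α₂)·DIC
At pH 7.66: [H⁺]/K1 = 10^-1.29 = 0.051286, K2/[H⁺] = 10^-2.76 = 0.0017378
α₁ = 1/(1 + 0.051286 + 0.0017378) = 1/1.0530 = 0.9496; α₂ = α₁·K2/[H⁺] = 0.001650
α₁ + 2α₂ = 0.9529
CA = 0.9529 × 3.67 = 3.50 mmol/L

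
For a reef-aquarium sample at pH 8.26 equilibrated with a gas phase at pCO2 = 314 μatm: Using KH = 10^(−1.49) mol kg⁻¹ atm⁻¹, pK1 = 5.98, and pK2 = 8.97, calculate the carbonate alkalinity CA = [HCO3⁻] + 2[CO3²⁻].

CA = 2.69 mmol/kg

[CO2*] = KH · pCO2 = 10^(−1.49) × 314×10^-6 = 1.016×10^-5 mol/kg
α₀ = 1/(1 + K1/[H⁺] + K1K2/[H⁺]²) = 1/(1 + 10^+2.28 + 10^+1.57) = 0.004373
DIC = [CO2*]/α₀ = 1.016×10^-5 / 0.004373 = 2.324 mmol/kg
CA = (α₁ + 2α₂)·DIC = (0.8332 + 2×0.1625) × 2.324 = 2.69 mmol/kg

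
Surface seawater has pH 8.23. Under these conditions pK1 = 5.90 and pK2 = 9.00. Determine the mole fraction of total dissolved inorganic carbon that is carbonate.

α₂ = 1 / (1 + [H⁺]/K2 + [H⁺]²/(K1K2)) = 1 / (1 + 10^+0.77 + 10^-1.56)
   = 1 / (1 + 5.8884 + 0.027542) = 1/6.9160 = 0.1446

α₂ = 0.145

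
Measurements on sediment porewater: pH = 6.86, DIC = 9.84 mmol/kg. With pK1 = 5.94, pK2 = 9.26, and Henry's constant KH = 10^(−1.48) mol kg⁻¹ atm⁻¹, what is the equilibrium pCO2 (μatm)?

α₀ = 1 / (1 + K1/[H⁺] + K1K2/[H⁺]²) = 1 / (1 + 10^+0.92 + 10^-1.48)
   = 1 / (1 + 8.3176 + 0.033113) = 1/9.3508 = 0.1069
[CO2*] = α₀ × DIC = 0.1069 × 9.84 = 1.052 mmol/kg
pCO2 = [CO2*]/KH = 1.052×10^-3 / 3.311×10^-2 = 3.18×10^4 μatm

pCO2 = 3.18×10^4 μatm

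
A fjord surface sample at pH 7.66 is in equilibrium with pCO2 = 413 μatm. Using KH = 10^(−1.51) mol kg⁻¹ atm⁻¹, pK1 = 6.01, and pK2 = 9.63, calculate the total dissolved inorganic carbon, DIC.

[CO2*] = KH · pCO2 = 10^(−1.51) × 413×10^-6 = 1.276×10^-5 mol/kg
α₀ = 1/(1 + K1/[H⁺] + K1K2/[H⁺]²) = 1/(1 + 10^+1.65 + 10^-0.32) = 0.02167
DIC = [CO2*]/α₀ = 1.276×10^-5 / 0.02167 = 0.589 mmol/kg

DIC = 0.589 mmol/kg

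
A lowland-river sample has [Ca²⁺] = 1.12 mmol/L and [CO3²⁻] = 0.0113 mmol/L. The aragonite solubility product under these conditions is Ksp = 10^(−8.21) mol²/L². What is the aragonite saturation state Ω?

Ω = 2.05

Ksp = 10^(−8.21) = 6.166×10^-9
Ω = [Ca²⁺][CO3²⁻]/Ksp = (1.12×10^-3)(0.0113×10^-3) / 6.166×10^-9 = 2.05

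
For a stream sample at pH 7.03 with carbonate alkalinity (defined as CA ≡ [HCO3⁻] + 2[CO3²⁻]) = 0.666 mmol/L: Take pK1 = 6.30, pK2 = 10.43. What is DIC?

DIC = 0.790 mmol/L

CA = [HCO3⁻] + 2[CO3²⁻] = (α₁ + 2α₂)·DIC
At pH 7.03: [H⁺]/K1 = 10^-0.73 = 0.18621, K2/[H⁺] = 10^-3.40 = 0.00039811
α₁ = 1/(1 + 0.18621 + 0.00039811) = 1/1.1866 = 0.8427; α₂ = α₁·K2/[H⁺] = 0.0003355
α₁ + 2α₂ = 0.8434
DIC = CA / (α₁ + 2α₂) = 0.666 / 0.8434 = 0.790 mmol/L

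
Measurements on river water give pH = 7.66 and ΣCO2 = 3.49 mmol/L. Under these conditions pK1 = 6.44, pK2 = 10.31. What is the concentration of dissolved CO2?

[CO2*] = 0.198 mmol/L

α₀ = 1 / (1 + K1/[H⁺] + K1K2/[H⁺]²) = 1 / (1 + 10^+1.22 + 10^-1.43)
   = 1 / (1 + 16.596 + 0.037154) = 1/17.633 = 0.05671
[CO2*] = α₀ × DIC = 0.05671 × 3.49 = 0.198 mmol/L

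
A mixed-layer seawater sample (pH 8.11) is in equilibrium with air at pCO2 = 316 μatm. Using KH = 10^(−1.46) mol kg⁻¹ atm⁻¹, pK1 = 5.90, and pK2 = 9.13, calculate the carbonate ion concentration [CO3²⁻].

[CO3²⁻] = 0.170 mmol/kg

[CO2*] = KH · pCO2 = 10^(−1.46) × 316×10^-6 = 1.096×10^-5 mol/kg
α₀ = 1/(1 + K1/[H⁺] + K1K2/[H⁺]²) = 1/(1 + 10^+2.21 + 10^+1.19) = 0.005597
DIC = [CO2*]/α₀ = 1.096×10^-5 / 0.005597 = 1.958 mmol/kg
[CO3²⁻] = α₂·DIC; α₂ = 0.08669, so [CO3²⁻] = 0.08669 × 1.958 = 0.170 mmol/kg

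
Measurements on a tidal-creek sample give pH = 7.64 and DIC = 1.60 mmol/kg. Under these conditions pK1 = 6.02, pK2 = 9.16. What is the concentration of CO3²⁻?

α₂ = 1 / (1 + [H⁺]/K2 + [H⁺]²/(K1K2)) = 1 / (1 + 10^+1.52 + 10^-0.10)
   = 1 / (1 + 33.113 + 0.79433) = 1/34.907 = 0.02865
[CO3²⁻] = α₂ × DIC = 0.02865 × 1.60 = 0.0458 mmol/kg

[CO3²⁻] = 0.0458 mmol/kg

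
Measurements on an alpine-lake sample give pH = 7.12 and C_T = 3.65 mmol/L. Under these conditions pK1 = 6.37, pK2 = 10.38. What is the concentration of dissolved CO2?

α₀ = 1 / (1 + K1/[H⁺] + K1K2/[H⁺]²) = 1 / (1 + 10^+0.75 + 10^-2.51)
   = 1 / (1 + 5.6234 + 0.0030903) = 1/6.6265 = 0.1509
[CO2*] = α₀ × DIC = 0.1509 × 3.65 = 0.551 mmol/L

[CO2*] = 0.551 mmol/L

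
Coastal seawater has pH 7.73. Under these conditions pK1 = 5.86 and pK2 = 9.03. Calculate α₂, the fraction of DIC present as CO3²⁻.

α₂ = 1 / (1 + [H⁺]/K2 + [H⁺]²/(K1K2)) = 1 / (1 + 10^+1.30 + 10^-0.57)
   = 1 / (1 + 19.953 + 0.26915) = 1/21.222 = 0.04712

α₂ = 0.0471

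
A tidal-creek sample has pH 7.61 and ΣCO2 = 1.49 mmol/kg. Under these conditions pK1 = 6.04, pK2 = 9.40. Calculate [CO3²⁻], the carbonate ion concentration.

α₂ = 1 / (1 + [H⁺]/K2 + [H⁺]²/(K1K2)) = 1 / (1 + 10^+1.79 + 10^+0.22)
   = 1 / (1 + 61.660 + 1.6596) = 1/64.319 = 0.01555
[CO3²⁻] = α₂ × DIC = 0.01555 × 1.49 = 0.0232 mmol/kg

[CO3²⁻] = 0.0232 mmol/kg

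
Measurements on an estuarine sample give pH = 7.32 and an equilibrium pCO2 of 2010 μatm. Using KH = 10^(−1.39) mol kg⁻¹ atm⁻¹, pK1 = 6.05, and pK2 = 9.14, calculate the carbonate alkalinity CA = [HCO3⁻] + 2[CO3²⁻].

CA = 1.57 mmol/kg

[CO2*] = KH · pCO2 = 10^(−1.39) × 2010×10^-6 = 8.188×10^-5 mol/kg
α₀ = 1/(1 + K1/[H⁺] + K1K2/[H⁺]²) = 1/(1 + 10^+1.27 + 10^-0.55) = 0.05024
DIC = [CO2*]/α₀ = 8.188×10^-5 / 0.05024 = 1.630 mmol/kg
CA = (α₁ + 2α₂)·DIC = (0.9356 + 2×0.01416) × 1.630 = 1.57 mmol/kg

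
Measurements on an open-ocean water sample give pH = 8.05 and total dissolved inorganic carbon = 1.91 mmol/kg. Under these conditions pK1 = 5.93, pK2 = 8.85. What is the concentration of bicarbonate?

α₁ = 1 / (1 + [H⁺]/K1 + K2/[H⁺]) = 1 / (1 + 10^-2.12 + 10^-0.80)
   = 1 / (1 + 0.0075858 + 0.15849) = 1/1.1661 = 0.8576
[HCO3⁻] = α₁ × DIC = 0.8576 × 1.91 = 1.64 mmol/kg

[HCO3⁻] = 1.64 mmol/kg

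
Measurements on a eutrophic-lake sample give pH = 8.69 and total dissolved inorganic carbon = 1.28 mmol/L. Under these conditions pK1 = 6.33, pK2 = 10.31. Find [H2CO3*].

[CO2*] = 5.43 μmol/L

α₀ = 1 / (1 + K1/[H⁺] + K1K2/[H⁺]²) = 1 / (1 + 10^+2.36 + 10^+0.74)
   = 1 / (1 + 229.09 + 5.4954) = 1/235.58 = 0.004245
[CO2*] = α₀ × DIC = 0.004245 × 1.28 = 0.00543 mmol/L = 5.43 μmol/L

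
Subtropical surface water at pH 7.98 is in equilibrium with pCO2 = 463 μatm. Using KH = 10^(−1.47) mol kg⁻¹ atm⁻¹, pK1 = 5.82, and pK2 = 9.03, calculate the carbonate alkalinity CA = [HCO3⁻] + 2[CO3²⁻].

CA = 2.67 mmol/kg

[CO2*] = KH · pCO2 = 10^(−1.47) × 463×10^-6 = 1.569×10^-5 mol/kg
α₀ = 1/(1 + K1/[H⁺] + K1K2/[H⁺]²) = 1/(1 + 10^+2.16 + 10^+1.11) = 0.006312
DIC = [CO2*]/α₀ = 1.569×10^-5 / 0.006312 = 2.485 mmol/kg
CA = (α₁ + 2α₂)·DIC = (0.9124 + 2×0.08132) × 2.485 = 2.67 mmol/kg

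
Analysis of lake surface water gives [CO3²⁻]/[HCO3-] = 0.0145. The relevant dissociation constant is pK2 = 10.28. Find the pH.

From K2 = [H⁺][CO3²⁻]/[HCO3-]:  pH = pK2 + log₁₀([CO3²⁻]/[HCO3-])
log₁₀(0.0145) = -1.839
pH = 10.28 + (-1.839) = 8.44

pH = 8.44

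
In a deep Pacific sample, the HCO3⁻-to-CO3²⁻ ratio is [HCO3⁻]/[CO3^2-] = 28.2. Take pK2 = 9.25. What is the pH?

pH = 7.80

From K2 = [H⁺][CO3^2-]/[HCO3⁻]:  pH = pK2 − log₁₀([HCO3⁻]/[CO3^2-])
log₁₀(28.2) = +1.450
pH = 9.25 − (+1.450) = 7.80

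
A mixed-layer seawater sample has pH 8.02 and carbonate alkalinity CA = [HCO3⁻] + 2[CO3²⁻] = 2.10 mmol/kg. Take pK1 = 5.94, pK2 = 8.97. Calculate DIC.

DIC = 1.92 mmol/kg

CA = [HCO3⁻] + 2[CO3²⁻] = (α₁ + 2α₂)·DIC
At pH 8.02: [H⁺]/K1 = 10^-2.08 = 0.0083176, K2/[H⁺] = 10^-0.95 = 0.11220
α₁ = 1/(1 + 0.0083176 + 0.11220) = 1/1.1205 = 0.8924; α₂ = α₁·K2/[H⁺] = 0.1001
α₁ + 2α₂ = 1.0927
DIC = CA / (α₁ + 2α₂) = 2.10 / 1.0927 = 1.92 mmol/kg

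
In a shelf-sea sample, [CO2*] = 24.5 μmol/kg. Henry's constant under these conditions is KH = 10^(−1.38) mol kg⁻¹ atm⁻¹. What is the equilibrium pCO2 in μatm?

pCO2 = 588 μatm

KH = 10^(−1.38) = 4.169×10^-2 mol kg⁻¹ atm⁻¹
pCO2 = [CO2*]/KH = 24.5×10^-6 / 4.169×10^-2 = 5.88×10^-4 atm = 588 μatm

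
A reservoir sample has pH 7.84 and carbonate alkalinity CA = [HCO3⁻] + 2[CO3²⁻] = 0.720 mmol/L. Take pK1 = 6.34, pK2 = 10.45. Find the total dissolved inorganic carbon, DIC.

CA = [HCO3⁻] + 2[CO3²⁻] = (α₁ + 2α₂)·DIC
At pH 7.84: [H⁺]/K1 = 10^-1.50 = 0.031623, K2/[H⁺] = 10^-2.61 = 0.0024547
α₁ = 1/(1 + 0.031623 + 0.0024547) = 1/1.0341 = 0.9670; α₂ = α₁·K2/[H⁺] = 0.002374
α₁ + 2α₂ = 0.9718
DIC = CA / (α₁ + 2α₂) = 0.720 / 0.9718 = 0.741 mmol/L

DIC = 0.741 mmol/L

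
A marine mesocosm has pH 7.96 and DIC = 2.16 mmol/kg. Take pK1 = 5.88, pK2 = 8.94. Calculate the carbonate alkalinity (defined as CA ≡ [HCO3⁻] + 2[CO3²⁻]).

CA = 2.35 mmol/kg

CA = [HCO3⁻] + 2[CO3²⁻] = (α₁ + 2α₂)·DIC
At pH 7.96: [H⁺]/K1 = 10^-2.08 = 0.0083176, K2/[H⁺] = 10^-0.98 = 0.10471
α₁ = 1/(1 + 0.0083176 + 0.10471) = 1/1.1130 = 0.8984; α₂ = α₁·K2/[H⁺] = 0.09408
α₁ + 2α₂ = 1.0866
CA = 1.0866 × 2.16 = 2.35 mmol/kg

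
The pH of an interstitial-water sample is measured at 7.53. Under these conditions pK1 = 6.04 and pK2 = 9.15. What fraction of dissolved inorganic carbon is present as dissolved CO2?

α₀ = 0.0306

α₀ = 1 / (1 + K1/[H⁺] + K1K2/[H⁺]²) = 1 / (1 + 10^+1.49 + 10^-0.13)
   = 1 / (1 + 30.903 + 0.74131) = 1/32.644 = 0.03063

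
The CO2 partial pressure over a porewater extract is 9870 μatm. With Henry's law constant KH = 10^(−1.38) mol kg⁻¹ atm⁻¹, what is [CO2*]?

KH = 10^(−1.38) = 4.169×10^-2 mol kg⁻¹ atm⁻¹
[CO2*] = KH · pCO2 = 4.169×10^-2 × 9870×10^-6 atm = 4.11×10^-4 mol/kg

[CO2*] = 411 μmol/kg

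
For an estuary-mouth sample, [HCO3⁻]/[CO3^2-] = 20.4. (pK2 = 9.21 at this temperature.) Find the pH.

pH = 7.90

From K2 = [H⁺][CO3^2-]/[HCO3⁻]:  pH = pK2 − log₁₀([HCO3⁻]/[CO3^2-])
log₁₀(20.4) = +1.310
pH = 9.21 − (+1.310) = 7.90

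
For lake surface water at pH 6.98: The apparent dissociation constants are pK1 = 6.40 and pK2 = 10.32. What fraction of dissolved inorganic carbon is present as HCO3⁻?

α₁ = 0.791

α₁ = 1 / (1 + [H⁺]/K1 + K2/[H⁺]) = 1 / (1 + 10^-0.58 + 10^-3.34)
   = 1 / (1 + 0.26303 + 0.00045709) = 1/1.2635 = 0.7915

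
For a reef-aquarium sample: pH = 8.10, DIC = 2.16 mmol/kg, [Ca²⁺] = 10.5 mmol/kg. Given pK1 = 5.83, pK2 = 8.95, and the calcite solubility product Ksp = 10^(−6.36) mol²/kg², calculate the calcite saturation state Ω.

Ω = 6.40

α₂ = 1 / (1 + [H⁺]/K2 + [H⁺]²/(K1K2)) = 1 / (1 + 10^+0.85 + 10^-1.42)
   = 1 / (1 + 7.0795 + 0.038019) = 1/8.1175 = 0.1232
[CO3²⁻] = α₂ × DIC = 0.1232 × 2.16 = 0.2661 mmol/kg
Ksp = 10^(−6.36) = 4.365×10^-7
Ω = [Ca²⁺][CO3²⁻]/Ksp = (10.5×10^-3)(2.661×10^-4) / 4.365×10^-7 = 6.40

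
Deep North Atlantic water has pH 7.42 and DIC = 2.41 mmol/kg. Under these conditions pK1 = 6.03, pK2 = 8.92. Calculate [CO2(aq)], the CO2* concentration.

[CO2*] = 0.0916 mmol/kg

α₀ = 1 / (1 + K1/[H⁺] + K1K2/[H⁺]²) = 1 / (1 + 10^+1.39 + 10^-0.11)
   = 1 / (1 + 24.547 + 0.77625) = 1/26.323 = 0.03799
[CO2*] = α₀ × DIC = 0.03799 × 2.41 = 0.0916 mmol/kg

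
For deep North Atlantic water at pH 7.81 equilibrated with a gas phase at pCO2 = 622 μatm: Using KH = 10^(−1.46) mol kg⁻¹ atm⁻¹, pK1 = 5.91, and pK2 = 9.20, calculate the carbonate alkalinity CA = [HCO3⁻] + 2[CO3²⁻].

[CO2*] = KH · pCO2 = 10^(−1.46) × 622×10^-6 = 2.157×10^-5 mol/kg
α₀ = 1/(1 + K1/[H⁺] + K1K2/[H⁺]²) = 1/(1 + 10^+1.90 + 10^+0.51) = 0.01195
DIC = [CO2*]/α₀ = 2.157×10^-5 / 0.01195 = 1.804 mmol/kg
CA = (α₁ + 2α₂)·DIC = (0.9494 + 2×0.03868) × 1.804 = 1.85 mmol/kg

CA = 1.85 mmol/kg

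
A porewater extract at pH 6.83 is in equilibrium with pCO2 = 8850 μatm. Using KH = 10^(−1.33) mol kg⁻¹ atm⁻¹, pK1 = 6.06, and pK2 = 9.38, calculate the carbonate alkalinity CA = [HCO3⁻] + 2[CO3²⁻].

CA = 2.45 mmol/kg

[CO2*] = KH · pCO2 = 10^(−1.33) × 8850×10^-6 = 4.139×10^-4 mol/kg
α₀ = 1/(1 + K1/[H⁺] + K1K2/[H⁺]²) = 1/(1 + 10^+0.77 + 10^-1.78) = 0.1448
DIC = [CO2*]/α₀ = 4.139×10^-4 / 0.1448 = 2.858 mmol/kg
CA = (α₁ + 2α₂)·DIC = (0.8528 + 2×0.002403) × 2.858 = 2.45 mmol/kg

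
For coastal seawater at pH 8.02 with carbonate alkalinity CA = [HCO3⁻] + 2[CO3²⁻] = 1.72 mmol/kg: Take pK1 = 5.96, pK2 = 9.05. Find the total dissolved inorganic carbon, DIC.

CA = [HCO3⁻] + 2[CO3²⁻] = (α₁ + 2α₂)·DIC
At pH 8.02: [H⁺]/K1 = 10^-2.06 = 0.0087096, K2/[H⁺] = 10^-1.03 = 0.093325
α₁ = 1/(1 + 0.0087096 + 0.093325) = 1/1.1020 = 0.9074; α₂ = α₁·K2/[H⁺] = 0.08468
α₁ + 2α₂ = 1.0768
DIC = CA / (α₁ + 2α₂) = 1.72 / 1.0768 = 1.60 mmol/kg

DIC = 1.60 mmol/kg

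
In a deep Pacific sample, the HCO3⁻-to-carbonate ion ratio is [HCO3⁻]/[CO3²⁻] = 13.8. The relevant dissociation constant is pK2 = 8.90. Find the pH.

From K2 = [H⁺][CO3²⁻]/[HCO3⁻]:  pH = pK2 − log₁₀([HCO3⁻]/[CO3²⁻])
log₁₀(13.8) = +1.140
pH = 8.90 − (+1.140) = 7.76

pH = 7.76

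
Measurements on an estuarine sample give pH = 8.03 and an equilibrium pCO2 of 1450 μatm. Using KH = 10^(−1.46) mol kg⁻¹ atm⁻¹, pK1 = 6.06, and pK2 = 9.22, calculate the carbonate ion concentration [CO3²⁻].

[CO3²⁻] = 0.303 mmol/kg

[CO2*] = KH · pCO2 = 10^(−1.46) × 1450×10^-6 = 5.028×10^-5 mol/kg
α₀ = 1/(1 + K1/[H⁺] + K1K2/[H⁺]²) = 1/(1 + 10^+1.97 + 10^+0.78) = 0.009965
DIC = [CO2*]/α₀ = 5.028×10^-5 / 0.009965 = 5.045 mmol/kg
[CO3²⁻] = α₂·DIC; α₂ = 0.06005, so [CO3²⁻] = 0.06005 × 5.045 = 0.303 mmol/kg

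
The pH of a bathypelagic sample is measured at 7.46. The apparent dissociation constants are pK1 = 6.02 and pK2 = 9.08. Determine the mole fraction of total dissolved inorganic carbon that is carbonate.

α₂ = 1 / (1 + [H⁺]/K2 + [H⁺]²/(K1K2)) = 1 / (1 + 10^+1.62 + 10^+0.18)
   = 1 / (1 + 41.687 + 1.5136) = 1/44.200 = 0.02262

α₂ = 0.0226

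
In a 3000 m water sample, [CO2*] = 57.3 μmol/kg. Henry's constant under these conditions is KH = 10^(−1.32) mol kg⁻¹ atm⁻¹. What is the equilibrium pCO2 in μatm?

KH = 10^(−1.32) = 4.786×10^-2 mol kg⁻¹ atm⁻¹
pCO2 = [CO2*]/KH = 57.3×10^-6 / 4.786×10^-2 = 1.20×10^-3 atm = 1200 μatm

pCO2 = 1200 μatm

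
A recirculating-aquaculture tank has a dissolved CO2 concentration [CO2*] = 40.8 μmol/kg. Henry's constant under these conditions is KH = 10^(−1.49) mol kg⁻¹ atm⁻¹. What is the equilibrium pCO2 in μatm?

pCO2 = 1260 μatm

KH = 10^(−1.49) = 3.236×10^-2 mol kg⁻¹ atm⁻¹
pCO2 = [CO2*]/KH = 40.8×10^-6 / 3.236×10^-2 = 1.26×10^-3 atm = 1260 μatm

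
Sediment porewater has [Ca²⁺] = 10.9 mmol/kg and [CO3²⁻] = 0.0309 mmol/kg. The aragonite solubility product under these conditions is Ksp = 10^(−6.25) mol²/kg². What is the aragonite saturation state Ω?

Ω = 0.599

Ksp = 10^(−6.25) = 5.623×10^-7
Ω = [Ca²⁺][CO3²⁻]/Ksp = (10.9×10^-3)(0.0309×10^-3) / 5.623×10^-7 = 0.599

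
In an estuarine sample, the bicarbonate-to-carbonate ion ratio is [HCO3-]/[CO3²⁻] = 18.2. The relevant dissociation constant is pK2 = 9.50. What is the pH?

pH = 8.24

From K2 = [H⁺][CO3²⁻]/[HCO3-]:  pH = pK2 − log₁₀([HCO3-]/[CO3²⁻])
log₁₀(18.2) = +1.260
pH = 9.50 − (+1.260) = 8.24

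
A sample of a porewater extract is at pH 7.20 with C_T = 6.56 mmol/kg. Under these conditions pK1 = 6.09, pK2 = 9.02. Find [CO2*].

[CO2*] = 0.466 mmol/kg

α₀ = 1 / (1 + K1/[H⁺] + K1K2/[H⁺]²) = 1 / (1 + 10^+1.11 + 10^-0.71)
   = 1 / (1 + 12.882 + 0.19498) = 1/14.077 = 0.07104
[CO2*] = α₀ × DIC = 0.07104 × 6.56 = 0.466 mmol/kg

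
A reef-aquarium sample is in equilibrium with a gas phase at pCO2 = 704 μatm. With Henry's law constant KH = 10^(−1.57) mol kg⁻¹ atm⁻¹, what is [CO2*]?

[CO2*] = 18.9 μmol/kg

KH = 10^(−1.57) = 2.692×10^-2 mol kg⁻¹ atm⁻¹
[CO2*] = KH · pCO2 = 2.692×10^-2 × 704×10^-6 atm = 1.89×10^-5 mol/kg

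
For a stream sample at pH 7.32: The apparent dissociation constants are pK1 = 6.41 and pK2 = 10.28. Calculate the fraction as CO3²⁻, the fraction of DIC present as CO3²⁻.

α₂ = 0.000975

α₂ = 1 / (1 + [H⁺]/K2 + [H⁺]²/(K1K2)) = 1 / (1 + 10^+2.96 + 10^+2.05)
   = 1 / (1 + 912.01 + 112.20) = 1/1025.2 = 0.0009754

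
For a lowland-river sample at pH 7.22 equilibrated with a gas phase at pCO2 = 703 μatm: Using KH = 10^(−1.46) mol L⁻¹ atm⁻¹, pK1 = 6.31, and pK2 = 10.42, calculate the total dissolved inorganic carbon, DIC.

[CO2*] = KH · pCO2 = 10^(−1.46) × 703×10^-6 = 2.438×10^-5 mol/L
α₀ = 1/(1 + K1/[H⁺] + K1K2/[H⁺]²) = 1/(1 + 10^+0.91 + 10^-2.29) = 0.1095
DIC = [CO2*]/α₀ = 2.438×10^-5 / 0.1095 = 0.223 mmol/L

DIC = 0.223 mmol/L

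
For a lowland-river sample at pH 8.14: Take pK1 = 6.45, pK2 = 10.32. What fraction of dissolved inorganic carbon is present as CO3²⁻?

α₂ = 0.00643

α₂ = 1 / (1 + [H⁺]/K2 + [H⁺]²/(K1K2)) = 1 / (1 + 10^+2.18 + 10^+0.49)
   = 1 / (1 + 151.36 + 3.0903) = 1/155.45 = 0.006433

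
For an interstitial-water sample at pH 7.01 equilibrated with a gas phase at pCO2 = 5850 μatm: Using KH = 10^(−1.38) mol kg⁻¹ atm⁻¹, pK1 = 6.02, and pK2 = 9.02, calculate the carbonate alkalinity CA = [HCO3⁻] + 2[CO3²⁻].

[CO2*] = KH · pCO2 = 10^(−1.38) × 5850×10^-6 = 2.439×10^-4 mol/kg
α₀ = 1/(1 + K1/[H⁺] + K1K2/[H⁺]²) = 1/(1 + 10^+0.99 + 10^-1.02) = 0.09201
DIC = [CO2*]/α₀ = 2.439×10^-4 / 0.09201 = 2.650 mmol/kg
CA = (α₁ + 2α₂)·DIC = (0.8992 + 2×0.008787) × 2.650 = 2.43 mmol/kg

CA = 2.43 mmol/kg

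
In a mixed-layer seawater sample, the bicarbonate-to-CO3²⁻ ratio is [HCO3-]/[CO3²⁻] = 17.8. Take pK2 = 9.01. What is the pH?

pH = 7.76

From K2 = [H⁺][CO3²⁻]/[HCO3-]:  pH = pK2 − log₁₀([HCO3-]/[CO3²⁻])
log₁₀(17.8) = +1.250
pH = 9.01 − (+1.250) = 7.76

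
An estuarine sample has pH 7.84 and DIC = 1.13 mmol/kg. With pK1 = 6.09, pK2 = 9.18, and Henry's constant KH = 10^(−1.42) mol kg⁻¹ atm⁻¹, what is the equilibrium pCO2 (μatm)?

pCO2 = 497 μatm

α₀ = 1 / (1 + K1/[H⁺] + K1K2/[H⁺]²) = 1 / (1 + 10^+1.75 + 10^+0.41)
   = 1 / (1 + 56.234 + 2.5704) = 1/59.805 = 0.01672
[CO2*] = α₀ × DIC = 0.01672 × 1.13 = 0.01889 mmol/kg = 18.89 μmol/kg
pCO2 = [CO2*]/KH = 1.889×10^-5 / 3.802×10^-2 = 497 μatm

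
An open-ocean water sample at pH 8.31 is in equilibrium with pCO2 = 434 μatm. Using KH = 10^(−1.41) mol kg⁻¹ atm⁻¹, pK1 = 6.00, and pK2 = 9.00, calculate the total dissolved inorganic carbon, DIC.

[CO2*] = KH · pCO2 = 10^(−1.41) × 434×10^-6 = 1.688×10^-5 mol/kg
α₀ = 1/(1 + K1/[H⁺] + K1K2/[H⁺]²) = 1/(1 + 10^+2.31 + 10^+1.62) = 0.004051
DIC = [CO2*]/α₀ = 1.688×10^-5 / 0.004051 = 4.17 mmol/kg

DIC = 4.17 mmol/kg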